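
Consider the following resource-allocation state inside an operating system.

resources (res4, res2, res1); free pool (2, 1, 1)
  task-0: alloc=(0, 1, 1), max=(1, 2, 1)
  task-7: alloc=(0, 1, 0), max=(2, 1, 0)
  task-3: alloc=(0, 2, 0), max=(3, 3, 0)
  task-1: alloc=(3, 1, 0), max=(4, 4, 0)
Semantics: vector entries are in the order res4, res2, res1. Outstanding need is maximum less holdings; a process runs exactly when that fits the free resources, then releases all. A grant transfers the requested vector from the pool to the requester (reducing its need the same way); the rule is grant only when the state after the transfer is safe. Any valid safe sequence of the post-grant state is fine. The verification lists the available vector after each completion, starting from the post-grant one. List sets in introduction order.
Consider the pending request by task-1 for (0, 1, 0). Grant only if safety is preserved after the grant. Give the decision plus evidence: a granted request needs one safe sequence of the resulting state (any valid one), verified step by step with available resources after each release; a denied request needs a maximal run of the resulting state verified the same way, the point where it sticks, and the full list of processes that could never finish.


GRANT — the state after the grant stays safe, e.g. via task-7, task-0, task-1, task-3.
Key observation: post-grant, (2, 0, 1) remains, and an order beginning with task-7 completes everyone.
Check on the post-grant state, step by step:
  pool = (2, 0, 1)
  task-7: need (2, 0, 0) fits (2, 0, 1); releases (0, 1, 0), pool now (2, 1, 1)
  task-0: need (1, 1, 0) fits (2, 1, 1); releases (0, 1, 1), pool now (2, 2, 2)
  task-1: need (1, 2, 0) fits (2, 2, 2); releases (3, 2, 0), pool now (5, 4, 2)
  task-3: need (3, 1, 0) fits (5, 4, 2); releases (0, 2, 0), pool now (5, 6, 2)


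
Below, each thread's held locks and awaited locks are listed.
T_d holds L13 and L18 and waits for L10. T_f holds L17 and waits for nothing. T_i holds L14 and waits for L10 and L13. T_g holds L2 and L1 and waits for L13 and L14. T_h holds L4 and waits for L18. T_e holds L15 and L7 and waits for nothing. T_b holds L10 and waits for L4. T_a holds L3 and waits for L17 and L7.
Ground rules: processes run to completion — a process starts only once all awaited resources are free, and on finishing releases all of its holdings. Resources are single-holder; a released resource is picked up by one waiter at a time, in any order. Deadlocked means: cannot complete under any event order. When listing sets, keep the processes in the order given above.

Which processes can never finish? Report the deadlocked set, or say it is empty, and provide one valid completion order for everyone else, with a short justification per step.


Deadlocked: T_d, T_i, T_g, T_h and T_b.
Key observation: T_d -> T_b -> T_h -> T_d is a circular wait — nothing in it can go first; T_i and T_g wait into the deadlock from upstream.
The rest can finish in the order T_f, T_e, T_a.
Check, step by step:
  T_f: no waits; runs immediately, freeing L17
  T_e: no waits; runs immediately, freeing L15 and L7
  run T_a (all its waits — L17 and L7 — are resolved); releases L3


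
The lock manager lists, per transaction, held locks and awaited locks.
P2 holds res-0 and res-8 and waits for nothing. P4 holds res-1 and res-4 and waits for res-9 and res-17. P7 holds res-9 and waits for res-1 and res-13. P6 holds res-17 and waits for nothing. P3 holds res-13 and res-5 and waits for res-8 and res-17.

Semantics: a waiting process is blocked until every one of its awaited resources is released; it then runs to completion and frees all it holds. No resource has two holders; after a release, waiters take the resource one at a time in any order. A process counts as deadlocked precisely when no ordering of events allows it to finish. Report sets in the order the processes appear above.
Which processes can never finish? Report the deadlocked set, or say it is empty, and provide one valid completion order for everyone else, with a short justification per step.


The deadlocked set is P4 and P7.
Key observation: the cycle P4 -> P7 -> P4 can never break — each member waits on the next; no other process is dragged down with it.
The rest can finish in the order P2, P6, P3.
Verifying each step:
  P2 waits on nothing -> runs at once and releases res-0 and res-8
  P6 waits on nothing -> runs at once and releases res-17
  run P3 (all its waits — res-8 and res-17 — are resolved); releases res-13 and res-5


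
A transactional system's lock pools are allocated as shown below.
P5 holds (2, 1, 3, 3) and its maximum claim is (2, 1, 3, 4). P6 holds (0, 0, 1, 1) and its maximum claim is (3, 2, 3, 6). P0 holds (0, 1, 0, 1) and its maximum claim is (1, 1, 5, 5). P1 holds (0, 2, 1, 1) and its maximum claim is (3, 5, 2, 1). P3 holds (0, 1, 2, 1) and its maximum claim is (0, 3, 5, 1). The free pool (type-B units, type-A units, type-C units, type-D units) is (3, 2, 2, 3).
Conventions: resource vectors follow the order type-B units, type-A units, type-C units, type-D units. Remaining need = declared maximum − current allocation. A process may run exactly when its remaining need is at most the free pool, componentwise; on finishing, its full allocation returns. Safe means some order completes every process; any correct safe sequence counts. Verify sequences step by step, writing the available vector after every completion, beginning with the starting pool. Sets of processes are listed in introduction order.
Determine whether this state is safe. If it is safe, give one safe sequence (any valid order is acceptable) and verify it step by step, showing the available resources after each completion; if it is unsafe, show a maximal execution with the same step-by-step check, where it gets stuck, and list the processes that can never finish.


The state is SAFE; one workable sequence: P5, P3, P1, P0, P6.
Key observation: no step in this order meets a requested resource exactly; the smallest headroom is 1, first reached at P3 (need (0, 2, 3, 0), pool (5, 3, 5, 6)).
Check, step by step:
  pool = (3, 2, 2, 3)
  P5: need (0, 0, 0, 1) fits (3, 2, 2, 3); releases (2, 1, 3, 3), pool now (5, 3, 5, 6)
  P3: need (0, 2, 3, 0) fits (5, 3, 5, 6); releases (0, 1, 2, 1), pool now (5, 4, 7, 7)
  P1: need (3, 3, 1, 0) fits (5, 4, 7, 7); releases (0, 2, 1, 1), pool now (5, 6, 8, 8)
  P0: need (1, 0, 5, 4) fits (5, 6, 8, 8); releases (0, 1, 0, 1), pool now (5, 7, 8, 9)
  P6: need (3, 2, 2, 5) fits (5, 7, 8, 9); releases (0, 0, 1, 1), pool now (5, 7, 9, 10)


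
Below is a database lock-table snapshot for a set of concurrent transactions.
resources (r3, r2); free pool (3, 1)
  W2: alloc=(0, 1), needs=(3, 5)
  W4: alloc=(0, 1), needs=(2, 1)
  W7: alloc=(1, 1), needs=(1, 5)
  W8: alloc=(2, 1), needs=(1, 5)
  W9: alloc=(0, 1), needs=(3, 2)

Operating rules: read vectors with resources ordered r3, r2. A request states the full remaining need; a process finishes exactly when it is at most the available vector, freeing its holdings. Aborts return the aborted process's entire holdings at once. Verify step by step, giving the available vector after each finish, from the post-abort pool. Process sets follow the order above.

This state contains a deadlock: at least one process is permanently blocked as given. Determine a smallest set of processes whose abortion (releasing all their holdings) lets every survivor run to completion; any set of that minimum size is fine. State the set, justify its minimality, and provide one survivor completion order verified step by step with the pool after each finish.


Abort W2 and W7.
Key observation: the deadlocked W8 becomes finishable only because W2 and W7 released (1, 2); it completes at step 3 below.
Minimality, checking each single-abort alternative: W2 alone leaves W7 blocked (short on r2); W4 alone leaves W2 blocked (short on r2); W7 alone leaves W2 blocked (short on r2); W8 alone leaves W2 blocked (short on r2); W9 alone leaves W2 blocked (short on r2).
The survivors complete as W4, W9, W8. Step-by-step check (starting from the post-abort pool):
  pool = (4, 3)
  W4: need (2, 1) fits (4, 3); releases (0, 1), pool now (4, 4)
  W9: need (3, 2) fits (4, 4); releases (0, 1), pool now (4, 5)
  W8: need (1, 5) fits (4, 5); releases (2, 1), pool now (6, 6)


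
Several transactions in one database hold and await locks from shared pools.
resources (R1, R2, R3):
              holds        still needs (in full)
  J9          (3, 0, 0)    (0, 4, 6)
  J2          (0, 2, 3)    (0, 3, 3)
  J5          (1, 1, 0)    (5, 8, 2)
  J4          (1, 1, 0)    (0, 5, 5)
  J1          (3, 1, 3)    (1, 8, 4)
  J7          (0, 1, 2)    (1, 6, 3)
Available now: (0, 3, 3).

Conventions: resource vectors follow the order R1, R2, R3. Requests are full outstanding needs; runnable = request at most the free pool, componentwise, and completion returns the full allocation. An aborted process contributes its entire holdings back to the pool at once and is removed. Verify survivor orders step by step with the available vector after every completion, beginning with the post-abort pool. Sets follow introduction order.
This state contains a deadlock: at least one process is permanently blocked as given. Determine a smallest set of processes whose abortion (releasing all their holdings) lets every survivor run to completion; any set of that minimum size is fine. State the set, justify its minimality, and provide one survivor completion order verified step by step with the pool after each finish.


Abort J5.
Key observation: J1 was stuck for good until J5 gave back (1, 1, 0); in the order shown it finishes at step 5.
Minimality: the empty abort set fails — the state is deadlocked as it stands.
The survivors complete as J2, J7, J4, J9, J1. Walking it through (starting from the post-abort pool):
  pool = (1, 4, 3)
  J2 needs (0, 3, 3) <= (1, 4, 3) -> finishes; pool += (0, 2, 3) = (1, 6, 6)
  J7 needs (1, 6, 3) <= (1, 6, 6) -> finishes; pool += (0, 1, 2) = (1, 7, 8)
  J4 needs (0, 5, 5) <= (1, 7, 8) -> finishes; pool += (1, 1, 0) = (2, 8, 8)
  J9 needs (0, 4, 6) <= (2, 8, 8) -> finishes; pool += (3, 0, 0) = (5, 8, 8)
  J1 needs (1, 8, 4) <= (5, 8, 8) -> finishes; pool += (3, 1, 3) = (8, 9, 11)


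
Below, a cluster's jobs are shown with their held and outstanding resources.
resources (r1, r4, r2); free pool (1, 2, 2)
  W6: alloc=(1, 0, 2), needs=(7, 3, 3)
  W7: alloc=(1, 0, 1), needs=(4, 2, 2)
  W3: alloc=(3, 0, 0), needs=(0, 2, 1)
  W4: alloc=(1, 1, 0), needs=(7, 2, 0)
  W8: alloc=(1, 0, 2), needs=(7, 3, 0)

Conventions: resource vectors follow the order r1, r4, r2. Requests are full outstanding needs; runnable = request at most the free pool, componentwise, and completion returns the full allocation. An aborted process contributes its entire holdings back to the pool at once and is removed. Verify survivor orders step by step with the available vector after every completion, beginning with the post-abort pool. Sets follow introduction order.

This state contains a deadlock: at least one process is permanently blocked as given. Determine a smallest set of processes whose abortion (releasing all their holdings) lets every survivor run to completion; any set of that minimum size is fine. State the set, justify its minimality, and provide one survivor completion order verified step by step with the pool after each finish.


The answer: abort W6 and W4.
Key observation: before aborting W6 and W4, W8 was permanently blocked — no order could ever run it; afterwards it completes at step 3.
Minimality, checking each single-abort alternative: W6 alone leaves W4 blocked (short on r1); W7 alone leaves W6 blocked (short on r1 and r4); W3 alone leaves W6 blocked (short on r1 and r4); W4 alone leaves W6 blocked (short on r1); W8 alone leaves W6 blocked (short on r1 and r4).
The survivors complete as W3, W7, W8. Step-by-step check (starting from the post-abort pool):
  pool = (3, 3, 4)
  run W3 (needs (0, 2, 1), free (3, 3, 4)); after release of (3, 0, 0) the pool is (6, 3, 4)
  run W7 (needs (4, 2, 2), free (6, 3, 4)); after release of (1, 0, 1) the pool is (7, 3, 5)
  run W8 (needs (7, 3, 0), free (7, 3, 5)); after release of (1, 0, 2) the pool is (8, 3, 7)


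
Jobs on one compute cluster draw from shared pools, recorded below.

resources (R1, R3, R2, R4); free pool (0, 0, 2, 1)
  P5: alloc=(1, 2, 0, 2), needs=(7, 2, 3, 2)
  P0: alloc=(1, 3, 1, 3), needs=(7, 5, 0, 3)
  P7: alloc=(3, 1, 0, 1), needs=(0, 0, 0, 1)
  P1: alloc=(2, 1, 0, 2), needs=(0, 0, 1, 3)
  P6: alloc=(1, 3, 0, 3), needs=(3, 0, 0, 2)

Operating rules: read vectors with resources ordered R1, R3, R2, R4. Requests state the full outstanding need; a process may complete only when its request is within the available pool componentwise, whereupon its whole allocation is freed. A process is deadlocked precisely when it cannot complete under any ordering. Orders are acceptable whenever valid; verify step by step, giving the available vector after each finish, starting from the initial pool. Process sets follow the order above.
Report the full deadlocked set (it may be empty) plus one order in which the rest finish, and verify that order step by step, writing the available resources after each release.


The deadlocked set is P5 and P0.
Key observation: even finishing P7, P6, P1 leaves just (6, 5, 2, 7) free — too little R1 for any of the remaining processes.
One completion order for the rest: P7, P6, P1. Verifying each step:
  pool = (0, 0, 2, 1)
  P7: need (0, 0, 0, 1) fits (0, 0, 2, 1); releases (3, 1, 0, 1), pool now (3, 1, 2, 2)
  P6: need (3, 0, 0, 2) fits (3, 1, 2, 2); releases (1, 3, 0, 3), pool now (4, 4, 2, 5)
  P1: need (0, 0, 1, 3) fits (4, 4, 2, 5); releases (2, 1, 0, 2), pool now (6, 5, 2, 7)
The stuck group stays short no matter what:
  blocked: P5 wants (7, 2, 3, 2), pool (6, 5, 2, 7) — not enough R1 and R2
  blocked: P0 wants (7, 5, 0, 3), pool (6, 5, 2, 7) — not enough R1


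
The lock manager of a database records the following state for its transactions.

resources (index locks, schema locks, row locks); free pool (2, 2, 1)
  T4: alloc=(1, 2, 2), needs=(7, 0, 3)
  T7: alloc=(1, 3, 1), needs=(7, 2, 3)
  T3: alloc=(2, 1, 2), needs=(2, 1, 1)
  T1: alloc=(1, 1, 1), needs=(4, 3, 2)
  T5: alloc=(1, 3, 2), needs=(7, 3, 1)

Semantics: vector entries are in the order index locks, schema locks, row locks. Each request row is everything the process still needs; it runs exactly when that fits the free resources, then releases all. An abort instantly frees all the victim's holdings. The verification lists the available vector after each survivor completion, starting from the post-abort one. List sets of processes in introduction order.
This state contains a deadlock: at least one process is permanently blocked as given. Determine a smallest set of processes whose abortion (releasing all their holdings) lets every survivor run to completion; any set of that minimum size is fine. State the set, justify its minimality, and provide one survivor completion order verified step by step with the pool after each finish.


The answer: abort T4 and T7.
Key observation: the returned (2, 5, 3) from T4 and T7 is what brings T5 — unrunnable before, under any order — into play at step 3.
Why nothing smaller works — every single abort fails: T4 alone leaves T7 blocked (short on index locks); T7 alone leaves T4 blocked (short on index locks); T3 alone leaves T4 blocked (short on index locks); T1 alone leaves T4 blocked (short on index locks); T5 alone leaves T4 blocked (short on index locks).
The survivors complete as T3, T1, T5. Check, step by step (starting from the post-abort pool):
  pool = (4, 7, 4)
  T3 needs (2, 1, 1) <= (4, 7, 4) -> finishes; pool += (2, 1, 2) = (6, 8, 6)
  T1 needs (4, 3, 2) <= (6, 8, 6) -> finishes; pool += (1, 1, 1) = (7, 9, 7)
  T5 needs (7, 3, 1) <= (7, 9, 7) -> finishes; pool += (1, 3, 2) = (8, 12, 9)


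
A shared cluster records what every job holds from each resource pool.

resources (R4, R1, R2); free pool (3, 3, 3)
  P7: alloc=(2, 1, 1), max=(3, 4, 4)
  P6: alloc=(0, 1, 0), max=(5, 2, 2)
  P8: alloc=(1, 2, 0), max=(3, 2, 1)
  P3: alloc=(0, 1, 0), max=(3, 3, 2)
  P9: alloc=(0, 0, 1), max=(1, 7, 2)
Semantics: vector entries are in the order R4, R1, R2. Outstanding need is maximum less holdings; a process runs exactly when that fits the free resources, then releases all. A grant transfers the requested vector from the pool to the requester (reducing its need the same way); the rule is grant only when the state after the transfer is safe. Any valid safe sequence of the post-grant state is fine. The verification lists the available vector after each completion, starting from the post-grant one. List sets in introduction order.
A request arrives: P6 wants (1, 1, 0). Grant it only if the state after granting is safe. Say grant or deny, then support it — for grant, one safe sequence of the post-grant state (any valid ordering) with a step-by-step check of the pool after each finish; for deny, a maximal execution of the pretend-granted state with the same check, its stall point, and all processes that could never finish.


GRANT: granting preserves safety; a valid post-grant sequence is P8, P7, P3, P6, P9.
Key observation: (2, 2, 3) free after granting still covers P8 first, and each release covers the next.
Step-by-step check of the post-grant state:
  pool = (2, 2, 3)
  run P8 (needs (2, 0, 1), free (2, 2, 3)); after release of (1, 2, 0) the pool is (3, 4, 3)
  run P7 (needs (1, 3, 3), free (3, 4, 3)); after release of (2, 1, 1) the pool is (5, 5, 4)
  run P3 (needs (3, 2, 2), free (5, 5, 4)); after release of (0, 1, 0) the pool is (5, 6, 4)
  run P6 (needs (4, 0, 2), free (5, 6, 4)); after release of (1, 2, 0) the pool is (6, 8, 4)
  run P9 (needs (1, 7, 1), free (6, 8, 4)); after release of (0, 0, 1) the pool is (6, 8, 5)


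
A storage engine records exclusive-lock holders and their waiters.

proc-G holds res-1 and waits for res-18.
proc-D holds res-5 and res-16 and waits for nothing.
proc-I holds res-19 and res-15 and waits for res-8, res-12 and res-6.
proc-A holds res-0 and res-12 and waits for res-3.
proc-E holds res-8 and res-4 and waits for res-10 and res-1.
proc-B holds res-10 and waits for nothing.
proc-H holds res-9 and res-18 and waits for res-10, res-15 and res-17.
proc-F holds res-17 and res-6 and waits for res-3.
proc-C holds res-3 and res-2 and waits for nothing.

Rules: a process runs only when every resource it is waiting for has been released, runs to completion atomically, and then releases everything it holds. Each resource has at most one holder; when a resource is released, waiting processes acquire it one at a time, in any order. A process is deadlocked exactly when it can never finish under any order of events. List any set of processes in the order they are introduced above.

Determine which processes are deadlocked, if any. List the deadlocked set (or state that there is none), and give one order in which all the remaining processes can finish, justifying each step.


Deadlocked: proc-G, proc-I, proc-E and proc-H.
Key observation: the cycle proc-G -> proc-H -> proc-I -> proc-E -> proc-G can never break — each member waits on the next; no other process is dragged down with it.
One completion order for the rest: proc-D, proc-B, proc-C, proc-A, proc-F.
Walking it through:
  proc-D: no waits; runs immediately, freeing res-5 and res-16
  proc-B: no waits; runs immediately, freeing res-10
  proc-C: no waits; runs immediately, freeing res-3 and res-2
  run proc-A (all its waits — res-3 — are resolved); releases res-0 and res-12
  run proc-F (all its waits — res-3 — are resolved); releases res-17 and res-6


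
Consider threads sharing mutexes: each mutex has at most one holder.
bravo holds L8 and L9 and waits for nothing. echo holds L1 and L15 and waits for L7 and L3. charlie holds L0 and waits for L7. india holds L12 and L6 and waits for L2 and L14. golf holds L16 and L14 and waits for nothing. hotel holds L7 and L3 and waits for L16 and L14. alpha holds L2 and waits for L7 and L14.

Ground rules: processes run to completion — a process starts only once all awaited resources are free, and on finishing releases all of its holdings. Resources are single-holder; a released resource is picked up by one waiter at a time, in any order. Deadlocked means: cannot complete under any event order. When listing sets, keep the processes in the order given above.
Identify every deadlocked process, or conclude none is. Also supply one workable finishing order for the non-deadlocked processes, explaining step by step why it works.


The deadlocked set is empty.
Key observation: although several processes wait, no cycle exists — each chain bottoms out at a free runner.
One completion order for the rest: golf, hotel, alpha, charlie, india, bravo, echo.
Check, step by step:
  run golf (it waits on nothing); releases L16 and L14
  hotel: everything it awaited (L16 and L14) is free; runs, freeing L7 and L3
  alpha: everything it awaited (L7 and L14) is free; runs, freeing L2
  charlie: everything it awaited (L7) is free; runs, freeing L0
  india: everything it awaited (L2 and L14) is free; runs, freeing L12 and L6
  run bravo (it waits on nothing); releases L8 and L9
  echo: everything it awaited (L7 and L3) is free; runs, freeing L1 and L15


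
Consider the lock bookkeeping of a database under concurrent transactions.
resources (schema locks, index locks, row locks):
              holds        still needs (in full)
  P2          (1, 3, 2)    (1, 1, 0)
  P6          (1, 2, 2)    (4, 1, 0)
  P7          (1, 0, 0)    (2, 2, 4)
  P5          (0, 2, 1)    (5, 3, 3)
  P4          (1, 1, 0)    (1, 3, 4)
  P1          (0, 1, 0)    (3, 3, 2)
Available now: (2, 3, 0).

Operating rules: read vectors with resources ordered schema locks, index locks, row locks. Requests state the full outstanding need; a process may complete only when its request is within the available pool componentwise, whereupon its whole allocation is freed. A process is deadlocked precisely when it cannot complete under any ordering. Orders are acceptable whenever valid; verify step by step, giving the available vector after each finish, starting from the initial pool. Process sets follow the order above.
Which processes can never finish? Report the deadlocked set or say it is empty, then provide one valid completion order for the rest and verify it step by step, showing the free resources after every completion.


Deadlocked: P6, P7, P5 and P4.
Key observation: after P2, P1 the pool peaks at (3, 7, 2), and each blocked process is short somewhere: P6 on schema locks; P7 on row locks; P5 on schema locks, row locks; P4 on row locks.
The rest can finish in the order P2, P1. Walking it through:
  pool = (2, 3, 0)
  P2: need (1, 1, 0) fits (2, 3, 0); releases (1, 3, 2), pool now (3, 6, 2)
  P1: need (3, 3, 2) fits (3, 6, 2); releases (0, 1, 0), pool now (3, 7, 2)
The stuck group stays short no matter what:
  blocked: P6 wants (4, 1, 0), pool (3, 7, 2) — not enough schema locks
  blocked: P7 wants (2, 2, 4), pool (3, 7, 2) — not enough row locks
  blocked: P5 wants (5, 3, 3), pool (3, 7, 2) — not enough schema locks and row locks
  blocked: P4 wants (1, 3, 4), pool (3, 7, 2) — not enough row locks


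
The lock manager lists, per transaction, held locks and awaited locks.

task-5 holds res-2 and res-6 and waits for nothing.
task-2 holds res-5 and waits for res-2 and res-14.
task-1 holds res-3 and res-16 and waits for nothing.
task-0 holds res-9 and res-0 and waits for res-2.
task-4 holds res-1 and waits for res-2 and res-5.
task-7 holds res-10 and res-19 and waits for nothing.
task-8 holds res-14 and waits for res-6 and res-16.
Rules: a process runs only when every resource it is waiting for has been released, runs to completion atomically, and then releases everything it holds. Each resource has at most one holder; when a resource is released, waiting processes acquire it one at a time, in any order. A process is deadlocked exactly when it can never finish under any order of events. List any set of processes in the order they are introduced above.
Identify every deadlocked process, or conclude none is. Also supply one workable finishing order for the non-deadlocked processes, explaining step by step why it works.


No process is deadlocked.
Key observation: no waiting chain loops back on itself — every chain ends at a process that waits on nothing, so everyone eventually runs.
A valid finishing order for the others: task-1, task-5, task-8, task-2, task-0, task-7, task-4.
Step-by-step check:
  task-1: no waits; runs immediately, freeing res-3 and res-16
  task-5: no waits; runs immediately, freeing res-2 and res-6
  task-8: everything it awaited (res-6 and res-16) is free; runs, freeing res-14
  task-2: everything it awaited (res-2 and res-14) is free; runs, freeing res-5
  task-0: everything it awaited (res-2) is free; runs, freeing res-9 and res-0
  task-7: no waits; runs immediately, freeing res-10 and res-19
  task-4: everything it awaited (res-2 and res-5) is free; runs, freeing res-1


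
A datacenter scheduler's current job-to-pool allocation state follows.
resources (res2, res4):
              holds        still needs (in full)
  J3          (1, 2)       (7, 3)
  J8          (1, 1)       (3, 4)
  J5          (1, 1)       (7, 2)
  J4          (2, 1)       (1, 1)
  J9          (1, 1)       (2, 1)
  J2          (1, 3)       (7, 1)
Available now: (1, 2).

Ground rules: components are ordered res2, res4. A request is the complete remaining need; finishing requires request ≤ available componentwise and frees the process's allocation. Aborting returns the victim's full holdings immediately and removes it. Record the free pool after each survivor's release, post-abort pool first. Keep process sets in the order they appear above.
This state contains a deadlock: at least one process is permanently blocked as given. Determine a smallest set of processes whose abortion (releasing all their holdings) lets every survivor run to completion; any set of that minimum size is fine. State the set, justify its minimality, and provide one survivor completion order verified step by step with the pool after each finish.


Minimum abort set: J5 and J2.
Key observation: J3 was stuck for good until J5 and J2 gave back (2, 4); in the order shown it finishes at step 4.
Minimality, checking each single-abort alternative: J3 alone leaves J5 blocked (short on res2); J8 alone leaves J3 blocked (short on res2); J5 alone leaves J3 blocked (short on res2); J4 alone leaves J3 blocked (short on res2); J9 alone leaves J3 blocked (short on res2); J2 alone leaves J3 blocked (short on res2).
The survivors complete as J4, J8, J9, J3. Step-by-step check (starting from the post-abort pool):
  pool = (3, 6)
  J4 needs (1, 1) <= (3, 6) -> finishes; pool += (2, 1) = (5, 7)
  J8 needs (3, 4) <= (5, 7) -> finishes; pool += (1, 1) = (6, 8)
  J9 needs (2, 1) <= (6, 8) -> finishes; pool += (1, 1) = (7, 9)
  J3 needs (7, 3) <= (7, 9) -> finishes; pool += (1, 2) = (8, 11)


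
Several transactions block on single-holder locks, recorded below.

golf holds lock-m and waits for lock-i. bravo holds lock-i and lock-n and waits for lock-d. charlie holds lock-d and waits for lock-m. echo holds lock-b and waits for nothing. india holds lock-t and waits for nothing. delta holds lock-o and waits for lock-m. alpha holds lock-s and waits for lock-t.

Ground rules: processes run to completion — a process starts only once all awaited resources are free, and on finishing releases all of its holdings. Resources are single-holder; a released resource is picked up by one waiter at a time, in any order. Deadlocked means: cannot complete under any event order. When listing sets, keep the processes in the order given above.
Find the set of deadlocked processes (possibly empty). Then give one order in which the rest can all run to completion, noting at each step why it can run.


The deadlocked set is golf, bravo, charlie and delta.
Key observation: the loop golf -> bravo -> charlie -> golf blocks itself forever; delta waits into the deadlock from upstream.
The rest can finish in the order india, alpha, echo.
Check, step by step:
  india: no waits; runs immediately, freeing lock-t
  run alpha (all its waits — lock-t — are resolved); releases lock-s
  echo: no waits; runs immediately, freeing lock-b


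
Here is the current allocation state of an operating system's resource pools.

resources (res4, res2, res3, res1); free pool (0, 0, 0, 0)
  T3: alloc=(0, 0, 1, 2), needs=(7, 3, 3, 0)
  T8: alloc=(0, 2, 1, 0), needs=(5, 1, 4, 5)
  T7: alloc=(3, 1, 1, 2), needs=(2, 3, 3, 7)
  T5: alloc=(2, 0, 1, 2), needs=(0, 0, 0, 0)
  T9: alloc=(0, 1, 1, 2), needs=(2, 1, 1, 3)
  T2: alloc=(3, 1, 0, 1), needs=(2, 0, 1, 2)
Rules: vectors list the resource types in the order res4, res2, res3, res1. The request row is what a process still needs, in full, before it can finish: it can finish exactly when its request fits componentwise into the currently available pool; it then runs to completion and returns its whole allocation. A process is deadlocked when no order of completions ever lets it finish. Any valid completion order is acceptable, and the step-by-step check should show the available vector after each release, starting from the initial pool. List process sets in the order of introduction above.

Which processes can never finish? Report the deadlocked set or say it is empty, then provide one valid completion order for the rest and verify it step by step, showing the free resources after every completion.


Deadlocked: T3, T8 and T7.
Key observation: even finishing T5, T2, T9 leaves just (5, 2, 2, 5) free — too little res3 for any of the remaining processes.
The rest can finish in the order T5, T2, T9. Step-by-step check:
  pool = (0, 0, 0, 0)
  T5 needs (0, 0, 0, 0) <= (0, 0, 0, 0) -> finishes; pool += (2, 0, 1, 2) = (2, 0, 1, 2)
  T2 needs (2, 0, 1, 2) <= (2, 0, 1, 2) -> finishes; pool += (3, 1, 0, 1) = (5, 1, 1, 3)
  T9 needs (2, 1, 1, 3) <= (5, 1, 1, 3) -> finishes; pool += (0, 1, 1, 2) = (5, 2, 2, 5)
The stuck group stays short no matter what:
  T3 cannot run: need (7, 3, 3, 0) vs free (5, 2, 2, 5) (insufficient res4, res2 and res3)
  T8 cannot run: need (5, 1, 4, 5) vs free (5, 2, 2, 5) (insufficient res3)
  T7 cannot run: need (2, 3, 3, 7) vs free (5, 2, 2, 5) (insufficient res2, res3 and res1)


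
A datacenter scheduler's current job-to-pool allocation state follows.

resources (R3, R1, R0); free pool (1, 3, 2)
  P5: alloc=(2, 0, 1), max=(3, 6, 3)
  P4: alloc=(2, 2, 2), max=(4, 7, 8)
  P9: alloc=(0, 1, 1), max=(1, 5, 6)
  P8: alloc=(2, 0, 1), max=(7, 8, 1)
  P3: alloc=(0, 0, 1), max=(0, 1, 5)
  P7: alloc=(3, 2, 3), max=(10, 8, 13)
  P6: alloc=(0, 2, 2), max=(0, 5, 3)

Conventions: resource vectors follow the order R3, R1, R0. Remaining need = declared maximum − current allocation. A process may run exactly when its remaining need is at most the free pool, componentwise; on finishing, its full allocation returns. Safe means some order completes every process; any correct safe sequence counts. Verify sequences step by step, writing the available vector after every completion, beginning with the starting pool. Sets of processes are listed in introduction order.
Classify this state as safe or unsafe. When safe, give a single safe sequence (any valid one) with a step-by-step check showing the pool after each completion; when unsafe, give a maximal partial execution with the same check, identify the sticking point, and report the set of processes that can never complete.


SAFE — a valid safe sequence is P6, P3, P9, P5, P4, P8, P7.
Key observation: the order's first zero-slack moment is P6 ((0, 3, 1) needed, (1, 3, 2) free — a requested resource with nothing to spare).
Walking it through:
  pool = (1, 3, 2)
  P6 needs (0, 3, 1) <= (1, 3, 2) -> finishes; pool += (0, 2, 2) = (1, 5, 4)
  P3 needs (0, 1, 4) <= (1, 5, 4) -> finishes; pool += (0, 0, 1) = (1, 5, 5)
  P9 needs (1, 4, 5) <= (1, 5, 5) -> finishes; pool += (0, 1, 1) = (1, 6, 6)
  P5 needs (1, 6, 2) <= (1, 6, 6) -> finishes; pool += (2, 0, 1) = (3, 6, 7)
  P4 needs (2, 5, 6) <= (3, 6, 7) -> finishes; pool += (2, 2, 2) = (5, 8, 9)
  P8 needs (5, 8, 0) <= (5, 8, 9) -> finishes; pool += (2, 0, 1) = (7, 8, 10)
  P7 needs (7, 6, 10) <= (7, 8, 10) -> finishes; pool += (3, 2, 3) = (10, 10, 13)


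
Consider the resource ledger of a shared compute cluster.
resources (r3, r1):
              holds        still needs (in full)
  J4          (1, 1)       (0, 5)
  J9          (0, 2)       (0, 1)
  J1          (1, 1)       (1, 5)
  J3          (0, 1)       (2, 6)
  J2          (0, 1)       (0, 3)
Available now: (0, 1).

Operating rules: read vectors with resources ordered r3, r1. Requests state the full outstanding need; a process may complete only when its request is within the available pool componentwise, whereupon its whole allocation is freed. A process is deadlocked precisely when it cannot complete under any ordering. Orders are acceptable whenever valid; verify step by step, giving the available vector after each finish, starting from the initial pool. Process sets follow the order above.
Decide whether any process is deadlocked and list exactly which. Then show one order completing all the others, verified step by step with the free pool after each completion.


Deadlocked set: J4, J1 and J3.
Key observation: the pool after J9, J2 is (0, 4); every surviving request exceeds it in r1, so progress ends there.
The rest can finish in the order J9, J2. Verifying each step:
  pool = (0, 1)
  J9: need (0, 1) fits (0, 1); releases (0, 2), pool now (0, 3)
  J2: need (0, 3) fits (0, 3); releases (0, 1), pool now (0, 4)
None of the blocked processes ever fits:
  blocked: J4 wants (0, 5), pool (0, 4) — not enough r1
  blocked: J1 wants (1, 5), pool (0, 4) — not enough r3 and r1
  blocked: J3 wants (2, 6), pool (0, 4) — not enough r3 and r1


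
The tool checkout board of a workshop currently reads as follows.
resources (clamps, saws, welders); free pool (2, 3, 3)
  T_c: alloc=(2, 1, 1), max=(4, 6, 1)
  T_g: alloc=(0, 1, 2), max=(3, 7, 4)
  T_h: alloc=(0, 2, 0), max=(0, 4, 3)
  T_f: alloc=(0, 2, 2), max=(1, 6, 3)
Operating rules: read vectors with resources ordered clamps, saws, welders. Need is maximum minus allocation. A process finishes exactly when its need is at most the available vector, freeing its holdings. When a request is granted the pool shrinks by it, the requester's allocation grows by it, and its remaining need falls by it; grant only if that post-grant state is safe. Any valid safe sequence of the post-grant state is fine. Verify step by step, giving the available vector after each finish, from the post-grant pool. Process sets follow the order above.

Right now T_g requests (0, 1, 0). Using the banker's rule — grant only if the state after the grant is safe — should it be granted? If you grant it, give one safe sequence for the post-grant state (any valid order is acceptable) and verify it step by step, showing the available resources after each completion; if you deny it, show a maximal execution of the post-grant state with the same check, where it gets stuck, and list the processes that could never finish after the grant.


GRANT — the state after the grant stays safe, e.g. via T_h, T_f, T_c, T_g.
Key observation: post-grant, (2, 2, 3) remains, and an order beginning with T_h completes everyone.
Step-by-step check of the post-grant state:
  pool = (2, 2, 3)
  run T_h (needs (0, 2, 3), free (2, 2, 3)); after release of (0, 2, 0) the pool is (2, 4, 3)
  run T_f (needs (1, 4, 1), free (2, 4, 3)); after release of (0, 2, 2) the pool is (2, 6, 5)
  run T_c (needs (2, 5, 0), free (2, 6, 5)); after release of (2, 1, 1) the pool is (4, 7, 6)
  run T_g (needs (3, 5, 2), free (4, 7, 6)); after release of (0, 2, 2) the pool is (4, 9, 8)


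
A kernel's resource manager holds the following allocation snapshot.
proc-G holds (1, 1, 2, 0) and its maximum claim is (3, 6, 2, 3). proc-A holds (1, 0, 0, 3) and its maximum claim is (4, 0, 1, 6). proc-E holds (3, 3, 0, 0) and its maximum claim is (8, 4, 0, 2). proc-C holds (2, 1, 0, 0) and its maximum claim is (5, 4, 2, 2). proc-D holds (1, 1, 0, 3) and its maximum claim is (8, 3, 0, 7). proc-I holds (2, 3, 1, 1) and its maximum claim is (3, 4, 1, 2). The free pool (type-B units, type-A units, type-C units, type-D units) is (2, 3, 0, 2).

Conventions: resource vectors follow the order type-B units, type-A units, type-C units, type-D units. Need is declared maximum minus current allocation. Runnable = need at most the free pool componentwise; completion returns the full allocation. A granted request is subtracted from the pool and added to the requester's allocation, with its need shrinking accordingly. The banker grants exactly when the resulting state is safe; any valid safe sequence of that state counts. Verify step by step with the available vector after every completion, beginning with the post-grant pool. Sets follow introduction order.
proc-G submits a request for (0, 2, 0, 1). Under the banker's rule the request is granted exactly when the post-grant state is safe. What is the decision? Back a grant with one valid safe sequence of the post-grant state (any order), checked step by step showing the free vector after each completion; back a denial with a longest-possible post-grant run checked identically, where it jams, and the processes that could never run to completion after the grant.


GRANT — the state after the grant stays safe, e.g. via proc-I, proc-G, proc-A, proc-E, proc-C, proc-D.
Key observation: the transfer keeps a workable pool ((2, 1, 0, 1)); proc-I starts the safe sequence.
Step-by-step check of the post-grant state:
  pool = (2, 1, 0, 1)
  proc-I needs (1, 1, 0, 1) <= (2, 1, 0, 1) -> finishes; pool += (2, 3, 1, 1) = (4, 4, 1, 2)
  proc-G needs (2, 3, 0, 2) <= (4, 4, 1, 2) -> finishes; pool += (1, 3, 2, 1) = (5, 7, 3, 3)
  proc-A needs (3, 0, 1, 3) <= (5, 7, 3, 3) -> finishes; pool += (1, 0, 0, 3) = (6, 7, 3, 6)
  proc-E needs (5, 1, 0, 2) <= (6, 7, 3, 6) -> finishes; pool += (3, 3, 0, 0) = (9, 10, 3, 6)
  proc-C needs (3, 3, 2, 2) <= (9, 10, 3, 6) -> finishes; pool += (2, 1, 0, 0) = (11, 11, 3, 6)
  proc-D needs (7, 2, 0, 4) <= (11, 11, 3, 6) -> finishes; pool += (1, 1, 0, 3) = (12, 12, 3, 9)


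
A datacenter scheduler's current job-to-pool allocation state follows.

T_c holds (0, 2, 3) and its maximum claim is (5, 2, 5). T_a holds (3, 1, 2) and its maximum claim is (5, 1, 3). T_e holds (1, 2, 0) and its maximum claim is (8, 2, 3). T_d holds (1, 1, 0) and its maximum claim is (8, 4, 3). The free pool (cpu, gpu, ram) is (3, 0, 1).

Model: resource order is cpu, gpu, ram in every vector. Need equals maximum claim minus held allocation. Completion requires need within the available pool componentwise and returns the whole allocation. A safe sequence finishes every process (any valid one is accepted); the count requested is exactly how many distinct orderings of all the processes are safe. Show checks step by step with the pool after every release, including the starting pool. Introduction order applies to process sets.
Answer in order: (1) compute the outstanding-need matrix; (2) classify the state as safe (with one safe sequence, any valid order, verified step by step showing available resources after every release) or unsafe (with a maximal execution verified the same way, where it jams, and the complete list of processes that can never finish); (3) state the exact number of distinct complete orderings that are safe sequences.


(1) Need matrix, components ordered cpu, gpu, ram:
  T_c: (5, 0, 2)
  T_a: (2, 0, 1)
  T_e: (7, 0, 3)
  T_d: (7, 3, 3)
(2) The state is UNSAFE.
Key observation: cpu is the bottleneck — with T_a, T_c done the pool holds (6, 3, 6), short of every remaining need.
The run T_a, T_c cannot be extended any further. Step-by-step check:
  pool = (3, 0, 1)
  run T_a (needs (2, 0, 1), free (3, 0, 1)); after release of (3, 1, 2) the pool is (6, 1, 3)
  run T_c (needs (5, 0, 2), free (6, 1, 3)); after release of (0, 2, 3) the pool is (6, 3, 6)
  blocked: T_e wants (7, 0, 3), pool (6, 3, 6) — not enough cpu
  blocked: T_d wants (7, 3, 3), pool (6, 3, 6) — not enough cpu
Permanently blocked: T_e and T_d.
(3) Exactly 0 of the possible complete orderings are safe sequences.


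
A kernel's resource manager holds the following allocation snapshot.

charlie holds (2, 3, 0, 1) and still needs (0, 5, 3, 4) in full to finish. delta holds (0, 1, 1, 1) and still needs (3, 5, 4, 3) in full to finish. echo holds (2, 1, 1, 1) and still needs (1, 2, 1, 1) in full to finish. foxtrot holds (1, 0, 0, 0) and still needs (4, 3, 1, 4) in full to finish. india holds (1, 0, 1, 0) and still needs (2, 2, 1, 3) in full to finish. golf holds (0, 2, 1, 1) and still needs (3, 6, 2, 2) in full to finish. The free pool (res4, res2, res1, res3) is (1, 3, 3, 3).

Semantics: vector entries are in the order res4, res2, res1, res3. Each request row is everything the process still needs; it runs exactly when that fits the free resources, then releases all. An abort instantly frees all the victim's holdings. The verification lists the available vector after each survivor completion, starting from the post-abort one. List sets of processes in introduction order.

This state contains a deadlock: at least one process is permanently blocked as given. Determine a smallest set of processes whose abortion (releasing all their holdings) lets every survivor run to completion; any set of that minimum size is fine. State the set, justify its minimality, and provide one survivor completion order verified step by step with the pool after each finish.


Minimum abort set: delta.
Key observation: charlie was stuck for good until delta gave back (0, 1, 1, 1); in the order shown it finishes at step 4.
No smaller set exists: with zero aborts the deadlock remains.
Survivors finish in the order: echo, india, foxtrot, charlie, golf. Walking it through (pool after the aborts first):
  pool = (1, 4, 4, 4)
  run echo (needs (1, 2, 1, 1), free (1, 4, 4, 4)); after release of (2, 1, 1, 1) the pool is (3, 5, 5, 5)
  run india (needs (2, 2, 1, 3), free (3, 5, 5, 5)); after release of (1, 0, 1, 0) the pool is (4, 5, 6, 5)
  run foxtrot (needs (4, 3, 1, 4), free (4, 5, 6, 5)); after release of (1, 0, 0, 0) the pool is (5, 5, 6, 5)
  run charlie (needs (0, 5, 3, 4), free (5, 5, 6, 5)); after release of (2, 3, 0, 1) the pool is (7, 8, 6, 6)
  run golf (needs (3, 6, 2, 2), free (7, 8, 6, 6)); after release of (0, 2, 1, 1) the pool is (7, 10, 7, 7)
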